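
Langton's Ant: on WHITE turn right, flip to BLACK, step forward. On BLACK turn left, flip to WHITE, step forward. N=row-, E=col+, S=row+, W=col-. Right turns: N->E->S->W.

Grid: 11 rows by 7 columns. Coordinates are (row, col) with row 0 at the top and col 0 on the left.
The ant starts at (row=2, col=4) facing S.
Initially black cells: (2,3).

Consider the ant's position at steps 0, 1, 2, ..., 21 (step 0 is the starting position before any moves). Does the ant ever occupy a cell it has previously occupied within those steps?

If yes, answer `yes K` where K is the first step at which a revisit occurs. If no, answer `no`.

Answer: yes 5

Derivation:
Step 1: on WHITE (2,4): turn R to W, flip to black, move to (2,3). |black|=2 — new cell
Step 2: on BLACK (2,3): turn L to S, flip to white, move to (3,3). |black|=1 — new cell
Step 3: on WHITE (3,3): turn R to W, flip to black, move to (3,2). |black|=2 — new cell
Step 4: on WHITE (3,2): turn R to N, flip to black, move to (2,2). |black|=3 — new cell
Step 5: on WHITE (2,2): turn R to E, flip to black, move to (2,3). |black|=4 — REVISIT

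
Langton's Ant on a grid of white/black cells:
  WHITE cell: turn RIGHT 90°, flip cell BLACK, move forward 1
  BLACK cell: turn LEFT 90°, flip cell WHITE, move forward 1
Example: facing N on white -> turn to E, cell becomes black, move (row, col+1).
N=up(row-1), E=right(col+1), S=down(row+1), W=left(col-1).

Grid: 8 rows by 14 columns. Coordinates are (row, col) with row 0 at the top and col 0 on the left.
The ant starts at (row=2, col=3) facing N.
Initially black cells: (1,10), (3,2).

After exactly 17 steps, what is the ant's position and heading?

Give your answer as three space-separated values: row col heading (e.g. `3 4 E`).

Step 1: on WHITE (2,3): turn R to E, flip to black, move to (2,4). |black|=3
Step 2: on WHITE (2,4): turn R to S, flip to black, move to (3,4). |black|=4
Step 3: on WHITE (3,4): turn R to W, flip to black, move to (3,3). |black|=5
Step 4: on WHITE (3,3): turn R to N, flip to black, move to (2,3). |black|=6
Step 5: on BLACK (2,3): turn L to W, flip to white, move to (2,2). |black|=5
Step 6: on WHITE (2,2): turn R to N, flip to black, move to (1,2). |black|=6
Step 7: on WHITE (1,2): turn R to E, flip to black, move to (1,3). |black|=7
Step 8: on WHITE (1,3): turn R to S, flip to black, move to (2,3). |black|=8
Step 9: on WHITE (2,3): turn R to W, flip to black, move to (2,2). |black|=9
Step 10: on BLACK (2,2): turn L to S, flip to white, move to (3,2). |black|=8
Step 11: on BLACK (3,2): turn L to E, flip to white, move to (3,3). |black|=7
Step 12: on BLACK (3,3): turn L to N, flip to white, move to (2,3). |black|=6
Step 13: on BLACK (2,3): turn L to W, flip to white, move to (2,2). |black|=5
Step 14: on WHITE (2,2): turn R to N, flip to black, move to (1,2). |black|=6
Step 15: on BLACK (1,2): turn L to W, flip to white, move to (1,1). |black|=5
Step 16: on WHITE (1,1): turn R to N, flip to black, move to (0,1). |black|=6
Step 17: on WHITE (0,1): turn R to E, flip to black, move to (0,2). |black|=7

Answer: 0 2 E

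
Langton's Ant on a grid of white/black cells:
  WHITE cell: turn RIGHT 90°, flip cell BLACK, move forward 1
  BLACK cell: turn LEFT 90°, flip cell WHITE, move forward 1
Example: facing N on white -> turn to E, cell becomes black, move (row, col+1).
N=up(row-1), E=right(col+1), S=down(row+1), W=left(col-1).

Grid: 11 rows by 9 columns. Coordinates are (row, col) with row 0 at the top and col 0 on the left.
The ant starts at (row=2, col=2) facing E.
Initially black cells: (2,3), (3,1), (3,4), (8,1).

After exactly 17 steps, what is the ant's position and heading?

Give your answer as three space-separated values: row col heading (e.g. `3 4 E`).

Step 1: on WHITE (2,2): turn R to S, flip to black, move to (3,2). |black|=5
Step 2: on WHITE (3,2): turn R to W, flip to black, move to (3,1). |black|=6
Step 3: on BLACK (3,1): turn L to S, flip to white, move to (4,1). |black|=5
Step 4: on WHITE (4,1): turn R to W, flip to black, move to (4,0). |black|=6
Step 5: on WHITE (4,0): turn R to N, flip to black, move to (3,0). |black|=7
Step 6: on WHITE (3,0): turn R to E, flip to black, move to (3,1). |black|=8
Step 7: on WHITE (3,1): turn R to S, flip to black, move to (4,1). |black|=9
Step 8: on BLACK (4,1): turn L to E, flip to white, move to (4,2). |black|=8
Step 9: on WHITE (4,2): turn R to S, flip to black, move to (5,2). |black|=9
Step 10: on WHITE (5,2): turn R to W, flip to black, move to (5,1). |black|=10
Step 11: on WHITE (5,1): turn R to N, flip to black, move to (4,1). |black|=11
Step 12: on WHITE (4,1): turn R to E, flip to black, move to (4,2). |black|=12
Step 13: on BLACK (4,2): turn L to N, flip to white, move to (3,2). |black|=11
Step 14: on BLACK (3,2): turn L to W, flip to white, move to (3,1). |black|=10
Step 15: on BLACK (3,1): turn L to S, flip to white, move to (4,1). |black|=9
Step 16: on BLACK (4,1): turn L to E, flip to white, move to (4,2). |black|=8
Step 17: on WHITE (4,2): turn R to S, flip to black, move to (5,2). |black|=9

Answer: 5 2 S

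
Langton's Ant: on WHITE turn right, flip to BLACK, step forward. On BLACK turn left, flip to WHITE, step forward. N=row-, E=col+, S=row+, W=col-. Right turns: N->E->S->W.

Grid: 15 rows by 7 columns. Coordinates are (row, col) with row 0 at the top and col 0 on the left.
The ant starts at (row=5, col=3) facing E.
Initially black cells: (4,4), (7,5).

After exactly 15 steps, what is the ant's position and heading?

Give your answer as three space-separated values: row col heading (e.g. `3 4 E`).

Answer: 3 4 S

Derivation:
Step 1: on WHITE (5,3): turn R to S, flip to black, move to (6,3). |black|=3
Step 2: on WHITE (6,3): turn R to W, flip to black, move to (6,2). |black|=4
Step 3: on WHITE (6,2): turn R to N, flip to black, move to (5,2). |black|=5
Step 4: on WHITE (5,2): turn R to E, flip to black, move to (5,3). |black|=6
Step 5: on BLACK (5,3): turn L to N, flip to white, move to (4,3). |black|=5
Step 6: on WHITE (4,3): turn R to E, flip to black, move to (4,4). |black|=6
Step 7: on BLACK (4,4): turn L to N, flip to white, move to (3,4). |black|=5
Step 8: on WHITE (3,4): turn R to E, flip to black, move to (3,5). |black|=6
Step 9: on WHITE (3,5): turn R to S, flip to black, move to (4,5). |black|=7
Step 10: on WHITE (4,5): turn R to W, flip to black, move to (4,4). |black|=8
Step 11: on WHITE (4,4): turn R to N, flip to black, move to (3,4). |black|=9
Step 12: on BLACK (3,4): turn L to W, flip to white, move to (3,3). |black|=8
Step 13: on WHITE (3,3): turn R to N, flip to black, move to (2,3). |black|=9
Step 14: on WHITE (2,3): turn R to E, flip to black, move to (2,4). |black|=10
Step 15: on WHITE (2,4): turn R to S, flip to black, move to (3,4). |black|=11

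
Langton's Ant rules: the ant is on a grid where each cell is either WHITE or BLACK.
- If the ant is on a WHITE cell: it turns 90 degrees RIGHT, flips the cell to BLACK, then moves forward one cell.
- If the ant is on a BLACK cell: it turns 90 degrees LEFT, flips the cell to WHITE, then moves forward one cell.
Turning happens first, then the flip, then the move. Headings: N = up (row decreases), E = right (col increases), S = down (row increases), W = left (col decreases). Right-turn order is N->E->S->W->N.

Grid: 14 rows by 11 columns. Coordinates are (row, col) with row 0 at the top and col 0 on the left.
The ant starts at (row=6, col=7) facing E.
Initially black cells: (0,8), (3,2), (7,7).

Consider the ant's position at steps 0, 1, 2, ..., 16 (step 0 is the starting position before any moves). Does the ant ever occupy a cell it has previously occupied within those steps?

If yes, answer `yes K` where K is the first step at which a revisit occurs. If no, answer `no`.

Step 1: on WHITE (6,7): turn R to S, flip to black, move to (7,7). |black|=4 — new cell
Step 2: on BLACK (7,7): turn L to E, flip to white, move to (7,8). |black|=3 — new cell
Step 3: on WHITE (7,8): turn R to S, flip to black, move to (8,8). |black|=4 — new cell
Step 4: on WHITE (8,8): turn R to W, flip to black, move to (8,7). |black|=5 — new cell
Step 5: on WHITE (8,7): turn R to N, flip to black, move to (7,7). |black|=6 — REVISIT

Answer: yes 5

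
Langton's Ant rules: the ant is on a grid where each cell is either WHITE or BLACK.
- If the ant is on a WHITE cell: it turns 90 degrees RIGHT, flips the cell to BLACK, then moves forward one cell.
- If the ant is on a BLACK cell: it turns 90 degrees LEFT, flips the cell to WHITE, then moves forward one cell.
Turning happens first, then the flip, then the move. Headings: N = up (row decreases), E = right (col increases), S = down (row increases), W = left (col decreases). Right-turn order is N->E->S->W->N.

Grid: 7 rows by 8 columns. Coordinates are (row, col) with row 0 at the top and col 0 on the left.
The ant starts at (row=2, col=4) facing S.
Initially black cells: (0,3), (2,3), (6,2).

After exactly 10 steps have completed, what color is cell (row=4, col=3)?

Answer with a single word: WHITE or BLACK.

Answer: BLACK

Derivation:
Step 1: on WHITE (2,4): turn R to W, flip to black, move to (2,3). |black|=4
Step 2: on BLACK (2,3): turn L to S, flip to white, move to (3,3). |black|=3
Step 3: on WHITE (3,3): turn R to W, flip to black, move to (3,2). |black|=4
Step 4: on WHITE (3,2): turn R to N, flip to black, move to (2,2). |black|=5
Step 5: on WHITE (2,2): turn R to E, flip to black, move to (2,3). |black|=6
Step 6: on WHITE (2,3): turn R to S, flip to black, move to (3,3). |black|=7
Step 7: on BLACK (3,3): turn L to E, flip to white, move to (3,4). |black|=6
Step 8: on WHITE (3,4): turn R to S, flip to black, move to (4,4). |black|=7
Step 9: on WHITE (4,4): turn R to W, flip to black, move to (4,3). |black|=8
Step 10: on WHITE (4,3): turn R to N, flip to black, move to (3,3). |black|=9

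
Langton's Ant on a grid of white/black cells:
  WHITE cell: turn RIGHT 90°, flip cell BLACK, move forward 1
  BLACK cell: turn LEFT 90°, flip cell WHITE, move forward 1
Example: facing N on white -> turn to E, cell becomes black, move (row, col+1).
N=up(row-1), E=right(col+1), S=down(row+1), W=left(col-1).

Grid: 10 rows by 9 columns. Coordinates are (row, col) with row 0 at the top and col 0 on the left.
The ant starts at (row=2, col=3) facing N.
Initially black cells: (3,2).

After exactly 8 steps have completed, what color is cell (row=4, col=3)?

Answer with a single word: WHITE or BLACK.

Step 1: on WHITE (2,3): turn R to E, flip to black, move to (2,4). |black|=2
Step 2: on WHITE (2,4): turn R to S, flip to black, move to (3,4). |black|=3
Step 3: on WHITE (3,4): turn R to W, flip to black, move to (3,3). |black|=4
Step 4: on WHITE (3,3): turn R to N, flip to black, move to (2,3). |black|=5
Step 5: on BLACK (2,3): turn L to W, flip to white, move to (2,2). |black|=4
Step 6: on WHITE (2,2): turn R to N, flip to black, move to (1,2). |black|=5
Step 7: on WHITE (1,2): turn R to E, flip to black, move to (1,3). |black|=6
Step 8: on WHITE (1,3): turn R to S, flip to black, move to (2,3). |black|=7

Answer: WHITE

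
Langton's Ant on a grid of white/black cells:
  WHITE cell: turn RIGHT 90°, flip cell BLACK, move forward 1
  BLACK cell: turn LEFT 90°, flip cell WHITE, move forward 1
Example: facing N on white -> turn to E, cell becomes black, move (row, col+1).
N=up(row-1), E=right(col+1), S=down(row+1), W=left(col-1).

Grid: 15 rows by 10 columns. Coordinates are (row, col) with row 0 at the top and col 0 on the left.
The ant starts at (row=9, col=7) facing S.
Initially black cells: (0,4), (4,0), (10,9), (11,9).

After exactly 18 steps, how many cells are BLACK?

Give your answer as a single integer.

Step 1: on WHITE (9,7): turn R to W, flip to black, move to (9,6). |black|=5
Step 2: on WHITE (9,6): turn R to N, flip to black, move to (8,6). |black|=6
Step 3: on WHITE (8,6): turn R to E, flip to black, move to (8,7). |black|=7
Step 4: on WHITE (8,7): turn R to S, flip to black, move to (9,7). |black|=8
Step 5: on BLACK (9,7): turn L to E, flip to white, move to (9,8). |black|=7
Step 6: on WHITE (9,8): turn R to S, flip to black, move to (10,8). |black|=8
Step 7: on WHITE (10,8): turn R to W, flip to black, move to (10,7). |black|=9
Step 8: on WHITE (10,7): turn R to N, flip to black, move to (9,7). |black|=10
Step 9: on WHITE (9,7): turn R to E, flip to black, move to (9,8). |black|=11
Step 10: on BLACK (9,8): turn L to N, flip to white, move to (8,8). |black|=10
Step 11: on WHITE (8,8): turn R to E, flip to black, move to (8,9). |black|=11
Step 12: on WHITE (8,9): turn R to S, flip to black, move to (9,9). |black|=12
Step 13: on WHITE (9,9): turn R to W, flip to black, move to (9,8). |black|=13
Step 14: on WHITE (9,8): turn R to N, flip to black, move to (8,8). |black|=14
Step 15: on BLACK (8,8): turn L to W, flip to white, move to (8,7). |black|=13
Step 16: on BLACK (8,7): turn L to S, flip to white, move to (9,7). |black|=12
Step 17: on BLACK (9,7): turn L to E, flip to white, move to (9,8). |black|=11
Step 18: on BLACK (9,8): turn L to N, flip to white, move to (8,8). |black|=10

Answer: 10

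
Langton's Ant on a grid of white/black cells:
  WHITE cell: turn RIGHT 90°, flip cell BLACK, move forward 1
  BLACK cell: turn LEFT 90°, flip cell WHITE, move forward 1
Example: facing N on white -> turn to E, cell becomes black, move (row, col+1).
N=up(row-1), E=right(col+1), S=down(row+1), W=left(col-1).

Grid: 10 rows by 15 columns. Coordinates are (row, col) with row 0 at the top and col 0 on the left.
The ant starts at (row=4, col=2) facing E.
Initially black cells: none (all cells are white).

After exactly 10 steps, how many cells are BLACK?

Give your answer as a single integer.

Step 1: on WHITE (4,2): turn R to S, flip to black, move to (5,2). |black|=1
Step 2: on WHITE (5,2): turn R to W, flip to black, move to (5,1). |black|=2
Step 3: on WHITE (5,1): turn R to N, flip to black, move to (4,1). |black|=3
Step 4: on WHITE (4,1): turn R to E, flip to black, move to (4,2). |black|=4
Step 5: on BLACK (4,2): turn L to N, flip to white, move to (3,2). |black|=3
Step 6: on WHITE (3,2): turn R to E, flip to black, move to (3,3). |black|=4
Step 7: on WHITE (3,3): turn R to S, flip to black, move to (4,3). |black|=5
Step 8: on WHITE (4,3): turn R to W, flip to black, move to (4,2). |black|=6
Step 9: on WHITE (4,2): turn R to N, flip to black, move to (3,2). |black|=7
Step 10: on BLACK (3,2): turn L to W, flip to white, move to (3,1). |black|=6

Answer: 6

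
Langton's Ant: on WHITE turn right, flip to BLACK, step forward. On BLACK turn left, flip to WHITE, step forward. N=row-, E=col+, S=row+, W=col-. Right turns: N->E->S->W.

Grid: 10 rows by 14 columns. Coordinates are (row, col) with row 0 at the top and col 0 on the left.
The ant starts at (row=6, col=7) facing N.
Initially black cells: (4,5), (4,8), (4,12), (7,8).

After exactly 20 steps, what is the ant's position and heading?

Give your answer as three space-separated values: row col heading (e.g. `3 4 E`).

Answer: 6 11 S

Derivation:
Step 1: on WHITE (6,7): turn R to E, flip to black, move to (6,8). |black|=5
Step 2: on WHITE (6,8): turn R to S, flip to black, move to (7,8). |black|=6
Step 3: on BLACK (7,8): turn L to E, flip to white, move to (7,9). |black|=5
Step 4: on WHITE (7,9): turn R to S, flip to black, move to (8,9). |black|=6
Step 5: on WHITE (8,9): turn R to W, flip to black, move to (8,8). |black|=7
Step 6: on WHITE (8,8): turn R to N, flip to black, move to (7,8). |black|=8
Step 7: on WHITE (7,8): turn R to E, flip to black, move to (7,9). |black|=9
Step 8: on BLACK (7,9): turn L to N, flip to white, move to (6,9). |black|=8
Step 9: on WHITE (6,9): turn R to E, flip to black, move to (6,10). |black|=9
Step 10: on WHITE (6,10): turn R to S, flip to black, move to (7,10). |black|=10
Step 11: on WHITE (7,10): turn R to W, flip to black, move to (7,9). |black|=11
Step 12: on WHITE (7,9): turn R to N, flip to black, move to (6,9). |black|=12
Step 13: on BLACK (6,9): turn L to W, flip to white, move to (6,8). |black|=11
Step 14: on BLACK (6,8): turn L to S, flip to white, move to (7,8). |black|=10
Step 15: on BLACK (7,8): turn L to E, flip to white, move to (7,9). |black|=9
Step 16: on BLACK (7,9): turn L to N, flip to white, move to (6,9). |black|=8
Step 17: on WHITE (6,9): turn R to E, flip to black, move to (6,10). |black|=9
Step 18: on BLACK (6,10): turn L to N, flip to white, move to (5,10). |black|=8
Step 19: on WHITE (5,10): turn R to E, flip to black, move to (5,11). |black|=9
Step 20: on WHITE (5,11): turn R to S, flip to black, move to (6,11). |black|=10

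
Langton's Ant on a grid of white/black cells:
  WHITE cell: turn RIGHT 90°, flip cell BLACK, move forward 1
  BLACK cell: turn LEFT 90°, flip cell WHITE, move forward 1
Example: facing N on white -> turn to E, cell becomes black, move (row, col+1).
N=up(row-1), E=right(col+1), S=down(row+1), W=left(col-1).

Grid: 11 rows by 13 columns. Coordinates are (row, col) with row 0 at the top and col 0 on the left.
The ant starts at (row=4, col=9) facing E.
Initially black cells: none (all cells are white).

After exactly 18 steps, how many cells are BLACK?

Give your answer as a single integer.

Answer: 6

Derivation:
Step 1: on WHITE (4,9): turn R to S, flip to black, move to (5,9). |black|=1
Step 2: on WHITE (5,9): turn R to W, flip to black, move to (5,8). |black|=2
Step 3: on WHITE (5,8): turn R to N, flip to black, move to (4,8). |black|=3
Step 4: on WHITE (4,8): turn R to E, flip to black, move to (4,9). |black|=4
Step 5: on BLACK (4,9): turn L to N, flip to white, move to (3,9). |black|=3
Step 6: on WHITE (3,9): turn R to E, flip to black, move to (3,10). |black|=4
Step 7: on WHITE (3,10): turn R to S, flip to black, move to (4,10). |black|=5
Step 8: on WHITE (4,10): turn R to W, flip to black, move to (4,9). |black|=6
Step 9: on WHITE (4,9): turn R to N, flip to black, move to (3,9). |black|=7
Step 10: on BLACK (3,9): turn L to W, flip to white, move to (3,8). |black|=6
Step 11: on WHITE (3,8): turn R to N, flip to black, move to (2,8). |black|=7
Step 12: on WHITE (2,8): turn R to E, flip to black, move to (2,9). |black|=8
Step 13: on WHITE (2,9): turn R to S, flip to black, move to (3,9). |black|=9
Step 14: on WHITE (3,9): turn R to W, flip to black, move to (3,8). |black|=10
Step 15: on BLACK (3,8): turn L to S, flip to white, move to (4,8). |black|=9
Step 16: on BLACK (4,8): turn L to E, flip to white, move to (4,9). |black|=8
Step 17: on BLACK (4,9): turn L to N, flip to white, move to (3,9). |black|=7
Step 18: on BLACK (3,9): turn L to W, flip to white, move to (3,8). |black|=6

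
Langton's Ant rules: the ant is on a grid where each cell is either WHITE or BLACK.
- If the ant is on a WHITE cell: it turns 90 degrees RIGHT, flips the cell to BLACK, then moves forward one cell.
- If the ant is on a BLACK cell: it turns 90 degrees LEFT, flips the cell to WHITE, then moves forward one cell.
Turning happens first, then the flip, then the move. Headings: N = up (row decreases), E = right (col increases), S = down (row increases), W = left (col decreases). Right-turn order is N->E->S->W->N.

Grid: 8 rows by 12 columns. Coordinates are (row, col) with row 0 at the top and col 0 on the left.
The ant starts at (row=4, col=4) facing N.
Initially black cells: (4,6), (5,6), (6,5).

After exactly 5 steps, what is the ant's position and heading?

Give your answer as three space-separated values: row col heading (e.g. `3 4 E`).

Answer: 4 3 W

Derivation:
Step 1: on WHITE (4,4): turn R to E, flip to black, move to (4,5). |black|=4
Step 2: on WHITE (4,5): turn R to S, flip to black, move to (5,5). |black|=5
Step 3: on WHITE (5,5): turn R to W, flip to black, move to (5,4). |black|=6
Step 4: on WHITE (5,4): turn R to N, flip to black, move to (4,4). |black|=7
Step 5: on BLACK (4,4): turn L to W, flip to white, move to (4,3). |black|=6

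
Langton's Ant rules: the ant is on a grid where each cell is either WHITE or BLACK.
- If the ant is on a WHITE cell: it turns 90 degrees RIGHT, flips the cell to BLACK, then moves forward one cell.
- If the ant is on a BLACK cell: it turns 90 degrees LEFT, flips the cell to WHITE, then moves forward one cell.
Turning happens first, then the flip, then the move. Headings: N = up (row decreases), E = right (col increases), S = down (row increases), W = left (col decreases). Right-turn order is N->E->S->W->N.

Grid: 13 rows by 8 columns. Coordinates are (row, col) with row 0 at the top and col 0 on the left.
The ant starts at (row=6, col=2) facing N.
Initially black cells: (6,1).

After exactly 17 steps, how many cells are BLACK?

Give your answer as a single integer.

Answer: 8

Derivation:
Step 1: on WHITE (6,2): turn R to E, flip to black, move to (6,3). |black|=2
Step 2: on WHITE (6,3): turn R to S, flip to black, move to (7,3). |black|=3
Step 3: on WHITE (7,3): turn R to W, flip to black, move to (7,2). |black|=4
Step 4: on WHITE (7,2): turn R to N, flip to black, move to (6,2). |black|=5
Step 5: on BLACK (6,2): turn L to W, flip to white, move to (6,1). |black|=4
Step 6: on BLACK (6,1): turn L to S, flip to white, move to (7,1). |black|=3
Step 7: on WHITE (7,1): turn R to W, flip to black, move to (7,0). |black|=4
Step 8: on WHITE (7,0): turn R to N, flip to black, move to (6,0). |black|=5
Step 9: on WHITE (6,0): turn R to E, flip to black, move to (6,1). |black|=6
Step 10: on WHITE (6,1): turn R to S, flip to black, move to (7,1). |black|=7
Step 11: on BLACK (7,1): turn L to E, flip to white, move to (7,2). |black|=6
Step 12: on BLACK (7,2): turn L to N, flip to white, move to (6,2). |black|=5
Step 13: on WHITE (6,2): turn R to E, flip to black, move to (6,3). |black|=6
Step 14: on BLACK (6,3): turn L to N, flip to white, move to (5,3). |black|=5
Step 15: on WHITE (5,3): turn R to E, flip to black, move to (5,4). |black|=6
Step 16: on WHITE (5,4): turn R to S, flip to black, move to (6,4). |black|=7
Step 17: on WHITE (6,4): turn R to W, flip to black, move to (6,3). |black|=8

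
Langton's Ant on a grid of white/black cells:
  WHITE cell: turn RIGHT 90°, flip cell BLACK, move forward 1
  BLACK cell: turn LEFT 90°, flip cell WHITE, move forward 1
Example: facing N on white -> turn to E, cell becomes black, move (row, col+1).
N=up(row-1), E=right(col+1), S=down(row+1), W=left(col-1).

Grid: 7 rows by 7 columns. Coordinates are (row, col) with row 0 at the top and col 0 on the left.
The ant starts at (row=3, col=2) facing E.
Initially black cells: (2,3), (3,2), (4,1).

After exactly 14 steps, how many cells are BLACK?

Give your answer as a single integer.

Step 1: on BLACK (3,2): turn L to N, flip to white, move to (2,2). |black|=2
Step 2: on WHITE (2,2): turn R to E, flip to black, move to (2,3). |black|=3
Step 3: on BLACK (2,3): turn L to N, flip to white, move to (1,3). |black|=2
Step 4: on WHITE (1,3): turn R to E, flip to black, move to (1,4). |black|=3
Step 5: on WHITE (1,4): turn R to S, flip to black, move to (2,4). |black|=4
Step 6: on WHITE (2,4): turn R to W, flip to black, move to (2,3). |black|=5
Step 7: on WHITE (2,3): turn R to N, flip to black, move to (1,3). |black|=6
Step 8: on BLACK (1,3): turn L to W, flip to white, move to (1,2). |black|=5
Step 9: on WHITE (1,2): turn R to N, flip to black, move to (0,2). |black|=6
Step 10: on WHITE (0,2): turn R to E, flip to black, move to (0,3). |black|=7
Step 11: on WHITE (0,3): turn R to S, flip to black, move to (1,3). |black|=8
Step 12: on WHITE (1,3): turn R to W, flip to black, move to (1,2). |black|=9
Step 13: on BLACK (1,2): turn L to S, flip to white, move to (2,2). |black|=8
Step 14: on BLACK (2,2): turn L to E, flip to white, move to (2,3). |black|=7

Answer: 7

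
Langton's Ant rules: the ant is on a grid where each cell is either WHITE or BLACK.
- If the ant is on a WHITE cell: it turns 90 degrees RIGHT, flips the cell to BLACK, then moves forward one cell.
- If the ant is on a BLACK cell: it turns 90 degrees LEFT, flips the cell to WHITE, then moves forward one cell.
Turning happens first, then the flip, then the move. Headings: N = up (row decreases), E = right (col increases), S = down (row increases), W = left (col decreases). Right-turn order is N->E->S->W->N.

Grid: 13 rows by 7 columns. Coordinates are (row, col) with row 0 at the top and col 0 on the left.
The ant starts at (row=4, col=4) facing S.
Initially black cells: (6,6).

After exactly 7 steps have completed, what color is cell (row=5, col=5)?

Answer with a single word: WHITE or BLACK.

Answer: BLACK

Derivation:
Step 1: on WHITE (4,4): turn R to W, flip to black, move to (4,3). |black|=2
Step 2: on WHITE (4,3): turn R to N, flip to black, move to (3,3). |black|=3
Step 3: on WHITE (3,3): turn R to E, flip to black, move to (3,4). |black|=4
Step 4: on WHITE (3,4): turn R to S, flip to black, move to (4,4). |black|=5
Step 5: on BLACK (4,4): turn L to E, flip to white, move to (4,5). |black|=4
Step 6: on WHITE (4,5): turn R to S, flip to black, move to (5,5). |black|=5
Step 7: on WHITE (5,5): turn R to W, flip to black, move to (5,4). |black|=6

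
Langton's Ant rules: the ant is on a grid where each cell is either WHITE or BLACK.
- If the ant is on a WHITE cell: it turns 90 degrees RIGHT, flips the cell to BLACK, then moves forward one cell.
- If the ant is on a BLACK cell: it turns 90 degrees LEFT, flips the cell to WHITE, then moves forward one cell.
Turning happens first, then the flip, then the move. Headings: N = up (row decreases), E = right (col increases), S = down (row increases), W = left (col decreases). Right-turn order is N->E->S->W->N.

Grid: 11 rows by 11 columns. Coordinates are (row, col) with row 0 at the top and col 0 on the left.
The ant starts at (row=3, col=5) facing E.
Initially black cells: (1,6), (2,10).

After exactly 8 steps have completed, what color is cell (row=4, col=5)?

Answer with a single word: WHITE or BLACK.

Step 1: on WHITE (3,5): turn R to S, flip to black, move to (4,5). |black|=3
Step 2: on WHITE (4,5): turn R to W, flip to black, move to (4,4). |black|=4
Step 3: on WHITE (4,4): turn R to N, flip to black, move to (3,4). |black|=5
Step 4: on WHITE (3,4): turn R to E, flip to black, move to (3,5). |black|=6
Step 5: on BLACK (3,5): turn L to N, flip to white, move to (2,5). |black|=5
Step 6: on WHITE (2,5): turn R to E, flip to black, move to (2,6). |black|=6
Step 7: on WHITE (2,6): turn R to S, flip to black, move to (3,6). |black|=7
Step 8: on WHITE (3,6): turn R to W, flip to black, move to (3,5). |black|=8

Answer: BLACK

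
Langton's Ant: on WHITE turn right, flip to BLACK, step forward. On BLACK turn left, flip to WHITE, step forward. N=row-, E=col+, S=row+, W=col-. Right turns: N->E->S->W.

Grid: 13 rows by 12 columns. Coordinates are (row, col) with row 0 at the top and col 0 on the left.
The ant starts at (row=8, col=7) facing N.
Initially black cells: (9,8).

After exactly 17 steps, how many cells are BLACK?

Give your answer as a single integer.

Step 1: on WHITE (8,7): turn R to E, flip to black, move to (8,8). |black|=2
Step 2: on WHITE (8,8): turn R to S, flip to black, move to (9,8). |black|=3
Step 3: on BLACK (9,8): turn L to E, flip to white, move to (9,9). |black|=2
Step 4: on WHITE (9,9): turn R to S, flip to black, move to (10,9). |black|=3
Step 5: on WHITE (10,9): turn R to W, flip to black, move to (10,8). |black|=4
Step 6: on WHITE (10,8): turn R to N, flip to black, move to (9,8). |black|=5
Step 7: on WHITE (9,8): turn R to E, flip to black, move to (9,9). |black|=6
Step 8: on BLACK (9,9): turn L to N, flip to white, move to (8,9). |black|=5
Step 9: on WHITE (8,9): turn R to E, flip to black, move to (8,10). |black|=6
Step 10: on WHITE (8,10): turn R to S, flip to black, move to (9,10). |black|=7
Step 11: on WHITE (9,10): turn R to W, flip to black, move to (9,9). |black|=8
Step 12: on WHITE (9,9): turn R to N, flip to black, move to (8,9). |black|=9
Step 13: on BLACK (8,9): turn L to W, flip to white, move to (8,8). |black|=8
Step 14: on BLACK (8,8): turn L to S, flip to white, move to (9,8). |black|=7
Step 15: on BLACK (9,8): turn L to E, flip to white, move to (9,9). |black|=6
Step 16: on BLACK (9,9): turn L to N, flip to white, move to (8,9). |black|=5
Step 17: on WHITE (8,9): turn R to E, flip to black, move to (8,10). |black|=6

Answer: 6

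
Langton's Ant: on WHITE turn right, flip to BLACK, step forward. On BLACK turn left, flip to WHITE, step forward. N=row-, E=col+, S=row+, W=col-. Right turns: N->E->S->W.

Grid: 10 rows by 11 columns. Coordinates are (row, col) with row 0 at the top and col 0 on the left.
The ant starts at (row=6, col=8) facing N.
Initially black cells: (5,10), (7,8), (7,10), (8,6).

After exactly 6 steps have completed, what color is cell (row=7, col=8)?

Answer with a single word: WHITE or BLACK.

Step 1: on WHITE (6,8): turn R to E, flip to black, move to (6,9). |black|=5
Step 2: on WHITE (6,9): turn R to S, flip to black, move to (7,9). |black|=6
Step 3: on WHITE (7,9): turn R to W, flip to black, move to (7,8). |black|=7
Step 4: on BLACK (7,8): turn L to S, flip to white, move to (8,8). |black|=6
Step 5: on WHITE (8,8): turn R to W, flip to black, move to (8,7). |black|=7
Step 6: on WHITE (8,7): turn R to N, flip to black, move to (7,7). |black|=8

Answer: WHITE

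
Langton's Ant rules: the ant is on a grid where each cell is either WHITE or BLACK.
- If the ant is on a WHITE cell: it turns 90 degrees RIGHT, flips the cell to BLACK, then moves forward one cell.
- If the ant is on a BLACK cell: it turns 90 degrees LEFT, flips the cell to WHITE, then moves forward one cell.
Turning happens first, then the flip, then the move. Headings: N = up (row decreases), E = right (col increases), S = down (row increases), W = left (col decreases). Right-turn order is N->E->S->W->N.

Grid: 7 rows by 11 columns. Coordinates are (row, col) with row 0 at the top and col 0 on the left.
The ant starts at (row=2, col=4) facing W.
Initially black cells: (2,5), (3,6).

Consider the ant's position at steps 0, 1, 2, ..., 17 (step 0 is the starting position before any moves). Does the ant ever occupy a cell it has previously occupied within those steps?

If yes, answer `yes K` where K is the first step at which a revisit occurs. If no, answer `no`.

Answer: yes 9

Derivation:
Step 1: on WHITE (2,4): turn R to N, flip to black, move to (1,4). |black|=3 — new cell
Step 2: on WHITE (1,4): turn R to E, flip to black, move to (1,5). |black|=4 — new cell
Step 3: on WHITE (1,5): turn R to S, flip to black, move to (2,5). |black|=5 — new cell
Step 4: on BLACK (2,5): turn L to E, flip to white, move to (2,6). |black|=4 — new cell
Step 5: on WHITE (2,6): turn R to S, flip to black, move to (3,6). |black|=5 — new cell
Step 6: on BLACK (3,6): turn L to E, flip to white, move to (3,7). |black|=4 — new cell
Step 7: on WHITE (3,7): turn R to S, flip to black, move to (4,7). |black|=5 — new cell
Step 8: on WHITE (4,7): turn R to W, flip to black, move to (4,6). |black|=6 — new cell
Step 9: on WHITE (4,6): turn R to N, flip to black, move to (3,6). |black|=7 — REVISIT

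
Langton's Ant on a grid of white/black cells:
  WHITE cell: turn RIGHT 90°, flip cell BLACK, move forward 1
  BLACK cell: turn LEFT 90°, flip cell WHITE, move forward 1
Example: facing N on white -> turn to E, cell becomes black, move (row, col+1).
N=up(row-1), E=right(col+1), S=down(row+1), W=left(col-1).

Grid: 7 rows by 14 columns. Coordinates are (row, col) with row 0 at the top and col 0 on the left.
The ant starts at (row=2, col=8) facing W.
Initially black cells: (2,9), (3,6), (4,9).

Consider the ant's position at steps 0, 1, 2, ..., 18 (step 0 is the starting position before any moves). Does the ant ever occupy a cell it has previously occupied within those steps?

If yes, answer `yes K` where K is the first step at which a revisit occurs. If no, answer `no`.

Step 1: on WHITE (2,8): turn R to N, flip to black, move to (1,8). |black|=4 — new cell
Step 2: on WHITE (1,8): turn R to E, flip to black, move to (1,9). |black|=5 — new cell
Step 3: on WHITE (1,9): turn R to S, flip to black, move to (2,9). |black|=6 — new cell
Step 4: on BLACK (2,9): turn L to E, flip to white, move to (2,10). |black|=5 — new cell
Step 5: on WHITE (2,10): turn R to S, flip to black, move to (3,10). |black|=6 — new cell
Step 6: on WHITE (3,10): turn R to W, flip to black, move to (3,9). |black|=7 — new cell
Step 7: on WHITE (3,9): turn R to N, flip to black, move to (2,9). |black|=8 — REVISIT

Answer: yes 7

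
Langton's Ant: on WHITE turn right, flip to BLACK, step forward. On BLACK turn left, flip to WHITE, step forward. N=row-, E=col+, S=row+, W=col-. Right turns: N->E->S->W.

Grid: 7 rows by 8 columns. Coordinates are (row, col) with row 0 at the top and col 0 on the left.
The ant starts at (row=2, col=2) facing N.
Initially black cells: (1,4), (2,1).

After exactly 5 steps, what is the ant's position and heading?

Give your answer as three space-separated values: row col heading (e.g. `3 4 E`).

Step 1: on WHITE (2,2): turn R to E, flip to black, move to (2,3). |black|=3
Step 2: on WHITE (2,3): turn R to S, flip to black, move to (3,3). |black|=4
Step 3: on WHITE (3,3): turn R to W, flip to black, move to (3,2). |black|=5
Step 4: on WHITE (3,2): turn R to N, flip to black, move to (2,2). |black|=6
Step 5: on BLACK (2,2): turn L to W, flip to white, move to (2,1). |black|=5

Answer: 2 1 W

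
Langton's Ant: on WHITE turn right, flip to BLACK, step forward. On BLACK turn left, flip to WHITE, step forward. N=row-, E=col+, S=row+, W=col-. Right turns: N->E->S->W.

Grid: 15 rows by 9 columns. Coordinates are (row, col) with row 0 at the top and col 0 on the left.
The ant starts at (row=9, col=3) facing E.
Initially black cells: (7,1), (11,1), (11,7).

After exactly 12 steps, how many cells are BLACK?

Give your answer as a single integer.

Step 1: on WHITE (9,3): turn R to S, flip to black, move to (10,3). |black|=4
Step 2: on WHITE (10,3): turn R to W, flip to black, move to (10,2). |black|=5
Step 3: on WHITE (10,2): turn R to N, flip to black, move to (9,2). |black|=6
Step 4: on WHITE (9,2): turn R to E, flip to black, move to (9,3). |black|=7
Step 5: on BLACK (9,3): turn L to N, flip to white, move to (8,3). |black|=6
Step 6: on WHITE (8,3): turn R to E, flip to black, move to (8,4). |black|=7
Step 7: on WHITE (8,4): turn R to S, flip to black, move to (9,4). |black|=8
Step 8: on WHITE (9,4): turn R to W, flip to black, move to (9,3). |black|=9
Step 9: on WHITE (9,3): turn R to N, flip to black, move to (8,3). |black|=10
Step 10: on BLACK (8,3): turn L to W, flip to white, move to (8,2). |black|=9
Step 11: on WHITE (8,2): turn R to N, flip to black, move to (7,2). |black|=10
Step 12: on WHITE (7,2): turn R to E, flip to black, move to (7,3). |black|=11

Answer: 11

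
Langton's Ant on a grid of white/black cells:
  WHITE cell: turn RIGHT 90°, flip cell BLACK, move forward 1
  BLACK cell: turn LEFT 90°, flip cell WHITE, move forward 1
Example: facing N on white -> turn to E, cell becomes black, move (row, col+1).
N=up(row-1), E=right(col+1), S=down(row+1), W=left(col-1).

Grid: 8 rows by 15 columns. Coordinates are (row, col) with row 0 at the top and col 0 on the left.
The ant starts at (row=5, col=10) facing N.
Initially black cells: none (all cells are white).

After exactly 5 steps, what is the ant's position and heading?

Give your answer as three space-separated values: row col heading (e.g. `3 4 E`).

Answer: 5 9 W

Derivation:
Step 1: on WHITE (5,10): turn R to E, flip to black, move to (5,11). |black|=1
Step 2: on WHITE (5,11): turn R to S, flip to black, move to (6,11). |black|=2
Step 3: on WHITE (6,11): turn R to W, flip to black, move to (6,10). |black|=3
Step 4: on WHITE (6,10): turn R to N, flip to black, move to (5,10). |black|=4
Step 5: on BLACK (5,10): turn L to W, flip to white, move to (5,9). |black|=3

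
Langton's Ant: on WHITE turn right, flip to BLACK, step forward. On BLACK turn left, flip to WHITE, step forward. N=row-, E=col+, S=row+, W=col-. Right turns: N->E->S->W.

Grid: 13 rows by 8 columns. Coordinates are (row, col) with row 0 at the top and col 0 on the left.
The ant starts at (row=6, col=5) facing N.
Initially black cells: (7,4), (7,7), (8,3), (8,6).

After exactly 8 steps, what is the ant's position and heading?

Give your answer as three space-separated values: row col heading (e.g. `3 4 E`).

Answer: 6 5 S

Derivation:
Step 1: on WHITE (6,5): turn R to E, flip to black, move to (6,6). |black|=5
Step 2: on WHITE (6,6): turn R to S, flip to black, move to (7,6). |black|=6
Step 3: on WHITE (7,6): turn R to W, flip to black, move to (7,5). |black|=7
Step 4: on WHITE (7,5): turn R to N, flip to black, move to (6,5). |black|=8
Step 5: on BLACK (6,5): turn L to W, flip to white, move to (6,4). |black|=7
Step 6: on WHITE (6,4): turn R to N, flip to black, move to (5,4). |black|=8
Step 7: on WHITE (5,4): turn R to E, flip to black, move to (5,5). |black|=9
Step 8: on WHITE (5,5): turn R to S, flip to black, move to (6,5). |black|=10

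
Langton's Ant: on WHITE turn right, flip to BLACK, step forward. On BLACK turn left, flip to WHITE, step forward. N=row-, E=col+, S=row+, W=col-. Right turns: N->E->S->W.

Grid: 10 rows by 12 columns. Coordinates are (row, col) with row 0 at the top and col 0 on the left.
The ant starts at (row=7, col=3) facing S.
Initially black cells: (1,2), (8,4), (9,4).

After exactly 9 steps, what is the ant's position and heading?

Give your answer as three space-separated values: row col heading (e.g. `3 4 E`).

Step 1: on WHITE (7,3): turn R to W, flip to black, move to (7,2). |black|=4
Step 2: on WHITE (7,2): turn R to N, flip to black, move to (6,2). |black|=5
Step 3: on WHITE (6,2): turn R to E, flip to black, move to (6,3). |black|=6
Step 4: on WHITE (6,3): turn R to S, flip to black, move to (7,3). |black|=7
Step 5: on BLACK (7,3): turn L to E, flip to white, move to (7,4). |black|=6
Step 6: on WHITE (7,4): turn R to S, flip to black, move to (8,4). |black|=7
Step 7: on BLACK (8,4): turn L to E, flip to white, move to (8,5). |black|=6
Step 8: on WHITE (8,5): turn R to S, flip to black, move to (9,5). |black|=7
Step 9: on WHITE (9,5): turn R to W, flip to black, move to (9,4). |black|=8

Answer: 9 4 W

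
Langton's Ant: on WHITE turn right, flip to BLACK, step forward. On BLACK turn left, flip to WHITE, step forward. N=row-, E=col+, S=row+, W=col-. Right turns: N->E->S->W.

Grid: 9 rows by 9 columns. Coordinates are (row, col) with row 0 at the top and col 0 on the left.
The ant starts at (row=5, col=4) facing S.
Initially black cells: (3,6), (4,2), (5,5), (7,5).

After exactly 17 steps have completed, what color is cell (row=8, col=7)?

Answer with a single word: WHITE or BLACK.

Answer: WHITE

Derivation:
Step 1: on WHITE (5,4): turn R to W, flip to black, move to (5,3). |black|=5
Step 2: on WHITE (5,3): turn R to N, flip to black, move to (4,3). |black|=6
Step 3: on WHITE (4,3): turn R to E, flip to black, move to (4,4). |black|=7
Step 4: on WHITE (4,4): turn R to S, flip to black, move to (5,4). |black|=8
Step 5: on BLACK (5,4): turn L to E, flip to white, move to (5,5). |black|=7
Step 6: on BLACK (5,5): turn L to N, flip to white, move to (4,5). |black|=6
Step 7: on WHITE (4,5): turn R to E, flip to black, move to (4,6). |black|=7
Step 8: on WHITE (4,6): turn R to S, flip to black, move to (5,6). |black|=8
Step 9: on WHITE (5,6): turn R to W, flip to black, move to (5,5). |black|=9
Step 10: on WHITE (5,5): turn R to N, flip to black, move to (4,5). |black|=10
Step 11: on BLACK (4,5): turn L to W, flip to white, move to (4,4). |black|=9
Step 12: on BLACK (4,4): turn L to S, flip to white, move to (5,4). |black|=8
Step 13: on WHITE (5,4): turn R to W, flip to black, move to (5,3). |black|=9
Step 14: on BLACK (5,3): turn L to S, flip to white, move to (6,3). |black|=8
Step 15: on WHITE (6,3): turn R to W, flip to black, move to (6,2). |black|=9
Step 16: on WHITE (6,2): turn R to N, flip to black, move to (5,2). |black|=10
Step 17: on WHITE (5,2): turn R to E, flip to black, move to (5,3). |black|=11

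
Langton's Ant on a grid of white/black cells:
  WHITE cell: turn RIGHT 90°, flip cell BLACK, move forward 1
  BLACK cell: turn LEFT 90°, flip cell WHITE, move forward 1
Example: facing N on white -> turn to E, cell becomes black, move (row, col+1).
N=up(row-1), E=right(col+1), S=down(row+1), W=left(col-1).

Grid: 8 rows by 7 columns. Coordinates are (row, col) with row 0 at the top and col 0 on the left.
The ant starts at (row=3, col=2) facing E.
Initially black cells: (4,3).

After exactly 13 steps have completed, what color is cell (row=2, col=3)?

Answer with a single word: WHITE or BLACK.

Step 1: on WHITE (3,2): turn R to S, flip to black, move to (4,2). |black|=2
Step 2: on WHITE (4,2): turn R to W, flip to black, move to (4,1). |black|=3
Step 3: on WHITE (4,1): turn R to N, flip to black, move to (3,1). |black|=4
Step 4: on WHITE (3,1): turn R to E, flip to black, move to (3,2). |black|=5
Step 5: on BLACK (3,2): turn L to N, flip to white, move to (2,2). |black|=4
Step 6: on WHITE (2,2): turn R to E, flip to black, move to (2,3). |black|=5
Step 7: on WHITE (2,3): turn R to S, flip to black, move to (3,3). |black|=6
Step 8: on WHITE (3,3): turn R to W, flip to black, move to (3,2). |black|=7
Step 9: on WHITE (3,2): turn R to N, flip to black, move to (2,2). |black|=8
Step 10: on BLACK (2,2): turn L to W, flip to white, move to (2,1). |black|=7
Step 11: on WHITE (2,1): turn R to N, flip to black, move to (1,1). |black|=8
Step 12: on WHITE (1,1): turn R to E, flip to black, move to (1,2). |black|=9
Step 13: on WHITE (1,2): turn R to S, flip to black, move to (2,2). |black|=10

Answer: BLACK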